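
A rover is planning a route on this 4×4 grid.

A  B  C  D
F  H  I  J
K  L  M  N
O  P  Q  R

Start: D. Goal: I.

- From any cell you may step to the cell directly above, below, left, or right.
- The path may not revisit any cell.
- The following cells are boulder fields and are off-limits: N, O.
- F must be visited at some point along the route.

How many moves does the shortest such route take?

Any route passes through F somewhere between D and I. Summing Manhattan distances along the two legs (D → F → I) gives a lower bound of 4 + 2 = 6 moves.
A route of 6 moves achieves this: D → C → B → A → F → H → I.
Since 6 matches the lower bound, it is optimal.

6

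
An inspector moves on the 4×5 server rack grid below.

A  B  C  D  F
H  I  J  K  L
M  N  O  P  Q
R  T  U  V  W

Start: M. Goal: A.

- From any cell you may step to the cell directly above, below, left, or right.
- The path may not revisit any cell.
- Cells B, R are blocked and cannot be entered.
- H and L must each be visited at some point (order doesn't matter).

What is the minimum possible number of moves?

Any route passes through H and L in some order between M and A. Summing Manhattan distances along each leg and taking the cheapest ordering (M → H → L → A) gives a lower bound of 1 + 4 + 5 = 10 moves.
A route of 10 moves achieves this: M → N → O → P → Q → L → K → J → I → H → A.
Since 10 matches the lower bound, it is optimal.

10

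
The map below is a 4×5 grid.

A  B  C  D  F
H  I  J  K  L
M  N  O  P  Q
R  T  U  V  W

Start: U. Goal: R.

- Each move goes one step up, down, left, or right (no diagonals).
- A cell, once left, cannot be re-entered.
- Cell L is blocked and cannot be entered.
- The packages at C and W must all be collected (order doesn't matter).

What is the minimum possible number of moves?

12

Any route passes through C and W in some order between U and R. Summing Manhattan distances along each leg and taking the cheapest ordering (U → W → C → R) gives a lower bound of 2 + 5 + 5 = 12 moves.
A route of 12 moves achieves this: U → V → W → Q → P → K → D → C → J → O → N → T → R.
Since 12 matches the lower bound, it is optimal.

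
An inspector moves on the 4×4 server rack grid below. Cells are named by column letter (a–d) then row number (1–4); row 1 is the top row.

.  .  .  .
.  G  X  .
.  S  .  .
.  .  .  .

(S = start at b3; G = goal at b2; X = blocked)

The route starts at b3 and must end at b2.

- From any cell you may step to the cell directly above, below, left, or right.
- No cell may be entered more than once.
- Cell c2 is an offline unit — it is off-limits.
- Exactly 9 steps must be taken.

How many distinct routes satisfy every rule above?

6

Need simple routes of exactly 9 moves from b3 to b2 (Manhattan distance 1, so 4 moves are spent on a detour and 4 undoing it).
Enumerating: b3 b4 c4 c3 d3 d2 d1 c1 b1 b2 | b3 b4 c4 d4 d3 d2 d1 c1 b1 b2 | b3 c3 c4 b4 a4 a3 a2 a1 b1 b2 | b3 c3 c4 d4 d3 d2 d1 c1 b1 b2 | b3 c3 d3 d2 d1 c1 b1 a1 a2 b2 | b3 c3 d3 d4 c4 b4 a4 a3 a2 b2.
That gives 6 routes.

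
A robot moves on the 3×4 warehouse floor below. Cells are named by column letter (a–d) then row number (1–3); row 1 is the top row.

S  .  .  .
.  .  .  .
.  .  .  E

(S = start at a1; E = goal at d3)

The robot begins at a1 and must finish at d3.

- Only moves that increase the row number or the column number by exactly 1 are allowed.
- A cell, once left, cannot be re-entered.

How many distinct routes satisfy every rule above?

A right/down-only route from a1 to d3 makes exactly 2 down-moves and 3 right-moves in some order.
With no other constraints that would be C(5,2) = 10 routes.
That gives 10 routes.

10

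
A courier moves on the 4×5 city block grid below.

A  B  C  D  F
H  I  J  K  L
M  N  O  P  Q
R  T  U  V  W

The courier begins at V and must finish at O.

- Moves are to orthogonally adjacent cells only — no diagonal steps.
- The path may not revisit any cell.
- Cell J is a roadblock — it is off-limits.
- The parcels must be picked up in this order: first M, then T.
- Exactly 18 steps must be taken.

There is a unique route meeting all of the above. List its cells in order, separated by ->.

V -> W -> Q -> P -> K -> L -> F -> D -> C -> B -> A -> H -> I -> N -> M -> R -> T -> U -> O

The waypoints must appear in the order M, T, with no cell reused.
Route from V: right 1 to W, up 1 to Q, left 1 to P, up 1 to K, right 1 to L, up 1 to F, left 4 to A, down 1 to H, right 1 to I, down 1 to N, left 1 to M, down 1 to R, right 2 to U, up 1 to O — 18 moves in all.
Check: order respected (M at step 14, T at step 16); 18 moves as required.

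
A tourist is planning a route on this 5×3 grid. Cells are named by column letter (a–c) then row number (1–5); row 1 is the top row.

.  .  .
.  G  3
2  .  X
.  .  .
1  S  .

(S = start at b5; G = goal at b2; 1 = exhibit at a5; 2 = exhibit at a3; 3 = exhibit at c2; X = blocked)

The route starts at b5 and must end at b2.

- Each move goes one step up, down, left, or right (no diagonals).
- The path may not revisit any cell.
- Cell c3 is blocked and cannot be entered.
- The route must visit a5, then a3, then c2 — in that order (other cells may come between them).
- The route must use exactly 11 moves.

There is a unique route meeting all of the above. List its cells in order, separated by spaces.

The waypoints must appear in the order a5, a3, c2, with no cell reused.
Route from b5: left to a5, up to a4, right to b4, up to b3, left to a3, 2× up (reaching a1), 2× right (reaching c1), down to c2, left to b2 — 11 moves in all.
Check: order respected (1 at step 1, 2 at step 5, 3 at step 10); 11 moves as required.

b5 a5 a4 b4 b3 a3 a2 a1 b1 c1 c2 b2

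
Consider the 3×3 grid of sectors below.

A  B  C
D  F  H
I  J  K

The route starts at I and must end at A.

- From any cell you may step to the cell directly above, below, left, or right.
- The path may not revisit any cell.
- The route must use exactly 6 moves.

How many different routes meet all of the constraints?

Need simple routes of exactly 6 moves from I to A (Manhattan distance 2, so 2 moves are spent on a detour and 2 undoing it).
Enumerating: I D F H C B A | I J F H C B A | I J K H C B A | I J K H F B A | I J K H F D A.
That gives 5 routes.

5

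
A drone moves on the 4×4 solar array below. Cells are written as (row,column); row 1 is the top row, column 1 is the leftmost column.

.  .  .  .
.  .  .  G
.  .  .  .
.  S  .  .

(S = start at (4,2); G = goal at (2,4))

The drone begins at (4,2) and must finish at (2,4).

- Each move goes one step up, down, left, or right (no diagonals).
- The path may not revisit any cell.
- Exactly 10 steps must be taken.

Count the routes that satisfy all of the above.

36

Need simple routes of exactly 10 moves from (4,2) to (2,4) (Manhattan distance 4, so 3 moves are spent on a detour and 3 undoing it).
Branch systematically from the start, pruning whenever the remaining move budget drops below the Manhattan distance to (2,4) or differs from it in parity. Grouping the completions by first move — via (3,2): 8; via (4,1): 14; via (4,3): 14 — and summing: 8 + 14 + 14 = 36.
That gives 36 routes.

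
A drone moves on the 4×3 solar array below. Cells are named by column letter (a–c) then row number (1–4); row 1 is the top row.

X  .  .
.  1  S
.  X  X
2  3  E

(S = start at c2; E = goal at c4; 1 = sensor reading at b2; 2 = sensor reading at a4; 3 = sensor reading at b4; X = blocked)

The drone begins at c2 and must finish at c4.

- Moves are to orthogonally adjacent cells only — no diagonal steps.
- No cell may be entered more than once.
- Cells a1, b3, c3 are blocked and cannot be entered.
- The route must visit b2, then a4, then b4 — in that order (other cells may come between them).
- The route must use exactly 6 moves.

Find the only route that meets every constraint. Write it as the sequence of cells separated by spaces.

c2 b2 a2 a3 a4 b4 c4

The waypoints must appear in the order b2, a4, b4, with no cell reused.
Route from c2: 2× left (reaching a2), 2× down (reaching a4), 2× right (reaching c4) — 6 moves in all.
Check: order respected (1 at step 1, 2 at step 4, 3 at step 5); 6 moves as required.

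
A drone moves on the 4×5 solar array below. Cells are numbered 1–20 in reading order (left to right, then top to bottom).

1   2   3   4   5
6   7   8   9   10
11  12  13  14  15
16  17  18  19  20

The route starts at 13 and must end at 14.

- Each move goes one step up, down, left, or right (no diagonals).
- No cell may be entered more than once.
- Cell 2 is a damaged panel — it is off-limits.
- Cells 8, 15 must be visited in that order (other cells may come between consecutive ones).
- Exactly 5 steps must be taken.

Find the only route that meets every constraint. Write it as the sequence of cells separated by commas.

The waypoints must appear in the order 8, 15, with no cell reused.
Route from 13: up to 8, 2× right (reaching 10), down to 15, left to 14 — 5 moves in all.
Check: order respected (8 at step 1, 15 at step 4); 5 moves as required.

13, 8, 9, 10, 15, 14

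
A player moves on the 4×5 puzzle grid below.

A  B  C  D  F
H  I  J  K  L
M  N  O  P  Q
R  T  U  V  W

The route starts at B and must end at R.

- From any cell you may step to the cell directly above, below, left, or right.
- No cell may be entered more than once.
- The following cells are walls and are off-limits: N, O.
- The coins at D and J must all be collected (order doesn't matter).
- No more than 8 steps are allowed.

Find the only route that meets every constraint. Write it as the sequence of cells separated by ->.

The budget equals the shortest possible length, so every move has to be on a shortest route through the required cells.
Route from B: right 2 to D, down 1 to K, left 3 to H, down 2 to R — 8 moves in all.
Check: all required cells visited; 8 ≤ 8 moves.

B -> C -> D -> K -> J -> I -> H -> M -> R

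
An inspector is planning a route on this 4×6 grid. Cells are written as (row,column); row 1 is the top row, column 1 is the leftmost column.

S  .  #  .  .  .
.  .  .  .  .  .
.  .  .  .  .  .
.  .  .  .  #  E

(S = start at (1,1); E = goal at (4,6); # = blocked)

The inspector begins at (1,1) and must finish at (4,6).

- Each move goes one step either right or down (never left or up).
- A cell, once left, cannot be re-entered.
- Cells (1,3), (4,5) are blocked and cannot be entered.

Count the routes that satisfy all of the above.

A right/down-only route from (1,1) to (4,6) makes exactly 3 down-moves and 5 right-moves in some order.
With no other constraints that would be C(8,3) = 56 routes.
Subtract routes through each blocked cell (inclusion–exclusion for overlaps): − through (1,3): 20 − through (4,5): 35 + through (1,3)&(4,5): 10 → 11.
That gives 11 routes.

11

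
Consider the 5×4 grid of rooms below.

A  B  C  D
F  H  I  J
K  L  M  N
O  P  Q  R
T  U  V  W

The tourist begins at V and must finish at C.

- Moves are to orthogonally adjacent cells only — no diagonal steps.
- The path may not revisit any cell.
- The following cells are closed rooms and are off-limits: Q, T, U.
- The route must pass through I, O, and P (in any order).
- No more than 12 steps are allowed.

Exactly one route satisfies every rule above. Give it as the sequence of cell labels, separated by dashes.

The budget equals the shortest possible length, so every move has to be on a shortest route through the required cells.
Route from V: right 1 to W, up 2 to N, left 2 to L, down 1 to P, left 1 to O, up 2 to F, right 2 to I, up 1 to C — 12 moves in all.
Check: all required cells visited; 12 ≤ 12 moves.

V - W - R - N - M - L - P - O - K - F - H - I - C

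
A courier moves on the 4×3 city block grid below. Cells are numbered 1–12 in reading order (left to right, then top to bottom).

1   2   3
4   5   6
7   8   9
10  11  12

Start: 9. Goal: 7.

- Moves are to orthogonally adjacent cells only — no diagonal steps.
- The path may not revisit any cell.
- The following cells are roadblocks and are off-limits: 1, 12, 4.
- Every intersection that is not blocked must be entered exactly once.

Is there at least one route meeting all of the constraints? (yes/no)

yes

One route that works: 9 → 6 → 3 → 2 → 5 → 8 → 11 → 10 → 7.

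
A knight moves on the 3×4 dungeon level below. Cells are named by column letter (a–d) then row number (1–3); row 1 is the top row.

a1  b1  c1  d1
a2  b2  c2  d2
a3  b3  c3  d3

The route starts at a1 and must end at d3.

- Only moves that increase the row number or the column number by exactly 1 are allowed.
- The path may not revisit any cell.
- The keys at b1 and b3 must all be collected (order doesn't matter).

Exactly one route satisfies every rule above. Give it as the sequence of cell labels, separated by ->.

Moves only go right or down, so the column and row indices never decrease.
Route from a1: right to b1, 2× down (reaching b3), 2× right (reaching d3) — 5 moves in all.
Check: all required cells visited.

a1 -> b1 -> b2 -> b3 -> c3 -> d3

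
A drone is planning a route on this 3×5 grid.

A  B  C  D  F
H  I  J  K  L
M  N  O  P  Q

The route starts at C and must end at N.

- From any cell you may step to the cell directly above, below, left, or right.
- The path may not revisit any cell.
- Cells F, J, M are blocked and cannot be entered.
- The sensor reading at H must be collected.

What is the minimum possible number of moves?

5

Any route passes through H somewhere between C and N. Summing Manhattan distances along the two legs (C → H → N) gives a lower bound of 3 + 2 = 5 moves.
A route of 5 moves achieves this: C → B → A → H → I → N.
Since 5 matches the lower bound, it is optimal.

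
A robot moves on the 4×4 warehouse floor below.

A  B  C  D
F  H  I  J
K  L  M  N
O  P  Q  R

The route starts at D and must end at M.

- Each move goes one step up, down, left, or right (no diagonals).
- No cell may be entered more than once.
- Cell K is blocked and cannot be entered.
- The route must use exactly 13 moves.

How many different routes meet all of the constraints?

Need simple routes of exactly 13 moves from D to M (Manhattan distance 3, so 5 moves are spent on a detour and 5 undoing it).
Enumerating: D J N R Q P L H F A B C I M | D J I C B A F H L P Q R N M | D C B A F H L P Q R N J I M | D C B A F H I J N R Q P L M.
That gives 4 routes.

4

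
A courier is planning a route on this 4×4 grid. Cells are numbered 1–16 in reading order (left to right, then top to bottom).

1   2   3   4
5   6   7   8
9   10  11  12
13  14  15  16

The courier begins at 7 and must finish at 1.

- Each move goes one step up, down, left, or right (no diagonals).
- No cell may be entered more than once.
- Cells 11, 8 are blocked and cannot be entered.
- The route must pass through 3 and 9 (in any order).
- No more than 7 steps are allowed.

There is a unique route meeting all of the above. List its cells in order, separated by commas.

7, 3, 2, 6, 10, 9, 5, 1

Any route must reach 3 and 9 and still end at 1 within 7 moves, so the order of the required stops is forced.
Route from 7: up to 3, left to 2, 2× down (reaching 10), left to 9, 2× up (reaching 1) — 7 moves in all.
Check: all required cells visited; 7 ≤ 7 moves.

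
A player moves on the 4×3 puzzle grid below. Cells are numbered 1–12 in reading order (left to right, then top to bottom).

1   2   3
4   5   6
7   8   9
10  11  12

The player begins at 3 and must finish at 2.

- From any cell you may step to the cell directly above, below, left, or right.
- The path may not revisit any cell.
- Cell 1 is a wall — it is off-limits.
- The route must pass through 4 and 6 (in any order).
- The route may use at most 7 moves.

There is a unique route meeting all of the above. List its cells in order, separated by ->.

3 -> 6 -> 9 -> 8 -> 7 -> 4 -> 5 -> 2

Any route must reach 4 and 6 and still end at 2 within 7 moves, so the order of the required stops is forced.
Route from 3: down 2 to 9, left 2 to 7, up 1 to 4, right 1 to 5, up 1 to 2 — 7 moves in all.
Check: all required cells visited; 7 ≤ 7 moves.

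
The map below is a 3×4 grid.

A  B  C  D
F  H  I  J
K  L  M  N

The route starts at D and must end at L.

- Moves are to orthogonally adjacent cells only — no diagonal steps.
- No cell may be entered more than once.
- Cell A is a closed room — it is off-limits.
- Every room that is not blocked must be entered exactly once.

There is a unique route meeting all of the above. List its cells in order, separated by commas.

Need to visit all 11 open cells exactly once, starting at D and ending at L.
Cell K has only two open neighbours (F and L), so the path must pass straight through it: one of those is the cell it's entered from and the other is where it exits.
Route from D: down 2 to N, left 1 to M, up 2 to C, left 1 to B, down 1 to H, left 1 to F, down 1 to K, right 1 to L — 10 moves in all.
Check: all 11 open cells covered.

D, J, N, M, I, C, B, H, F, K, L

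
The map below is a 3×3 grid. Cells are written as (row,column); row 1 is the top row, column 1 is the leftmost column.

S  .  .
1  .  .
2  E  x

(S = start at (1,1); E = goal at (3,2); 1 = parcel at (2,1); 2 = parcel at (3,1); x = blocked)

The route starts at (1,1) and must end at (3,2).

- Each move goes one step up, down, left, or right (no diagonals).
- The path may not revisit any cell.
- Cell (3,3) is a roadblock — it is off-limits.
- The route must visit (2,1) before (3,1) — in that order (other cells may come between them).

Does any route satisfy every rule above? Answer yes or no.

One route that works: (1,1) → (2,1) → (3,1) → (3,2).

yes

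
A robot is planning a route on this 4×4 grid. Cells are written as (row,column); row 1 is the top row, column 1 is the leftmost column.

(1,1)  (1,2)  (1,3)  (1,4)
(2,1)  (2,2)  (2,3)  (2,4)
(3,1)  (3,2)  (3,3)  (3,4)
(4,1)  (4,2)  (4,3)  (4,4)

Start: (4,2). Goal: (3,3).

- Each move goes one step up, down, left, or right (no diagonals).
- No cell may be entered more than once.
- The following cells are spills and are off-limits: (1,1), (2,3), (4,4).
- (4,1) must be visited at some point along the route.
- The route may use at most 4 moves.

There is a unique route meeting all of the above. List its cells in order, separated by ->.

The 4-move cap with required stops at (4,1) leaves no slack for detours.
Route from (4,2): left 1 to (4,1), up 1 to (3,1), right 2 to (3,3) — 4 moves in all.
Check: all required cells visited; 4 ≤ 4 moves.

(4,2) -> (4,1) -> (3,1) -> (3,2) -> (3,3)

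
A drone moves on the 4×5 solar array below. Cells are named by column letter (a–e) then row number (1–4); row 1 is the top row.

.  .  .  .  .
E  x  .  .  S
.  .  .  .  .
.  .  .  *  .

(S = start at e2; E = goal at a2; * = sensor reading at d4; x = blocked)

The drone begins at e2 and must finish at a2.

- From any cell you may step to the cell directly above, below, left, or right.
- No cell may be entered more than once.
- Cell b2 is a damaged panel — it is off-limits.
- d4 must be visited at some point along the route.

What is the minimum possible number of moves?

8

Any route passes through d4 somewhere between e2 and a2. Summing Manhattan distances along the two legs (e2 → d4 → a2) gives a lower bound of 3 + 5 = 8 moves.
A route of 8 moves achieves this: e2 → e3 → e4 → d4 → d3 → c3 → b3 → a3 → a2.
Since 8 matches the lower bound, it is optimal.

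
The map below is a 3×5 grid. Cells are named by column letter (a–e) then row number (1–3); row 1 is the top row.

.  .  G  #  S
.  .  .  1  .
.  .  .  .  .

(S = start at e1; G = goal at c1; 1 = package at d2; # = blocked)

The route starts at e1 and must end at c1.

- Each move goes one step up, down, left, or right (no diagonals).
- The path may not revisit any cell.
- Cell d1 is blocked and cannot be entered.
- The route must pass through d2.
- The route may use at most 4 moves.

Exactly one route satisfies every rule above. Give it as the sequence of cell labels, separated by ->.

e1 -> e2 -> d2 -> c2 -> c1

The budget equals the shortest possible length, so every move has to be on a shortest route through the required cells.
Route from e1: down to e2, 2× left (reaching c2), up to c1 — 4 moves in all.
Check: all required cells visited; 4 ≤ 4 moves.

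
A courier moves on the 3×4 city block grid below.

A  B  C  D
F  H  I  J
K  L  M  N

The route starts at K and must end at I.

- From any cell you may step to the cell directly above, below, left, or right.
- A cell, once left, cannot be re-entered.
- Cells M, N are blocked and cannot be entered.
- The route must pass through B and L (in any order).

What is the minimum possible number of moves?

Any route passes through B and L in some order between K and I. Summing Manhattan distances along each leg and taking the cheapest ordering (K → L → B → I) gives a lower bound of 1 + 2 + 2 = 5 moves.
A route of 5 moves achieves this: K → L → H → B → C → I.
Since 5 matches the lower bound, it is optimal.

5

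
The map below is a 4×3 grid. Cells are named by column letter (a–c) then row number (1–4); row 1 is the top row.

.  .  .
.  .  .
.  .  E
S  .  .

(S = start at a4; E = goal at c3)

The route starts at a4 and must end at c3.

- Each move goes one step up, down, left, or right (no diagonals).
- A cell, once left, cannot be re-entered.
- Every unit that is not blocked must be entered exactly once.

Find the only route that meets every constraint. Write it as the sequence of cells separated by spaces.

Need to visit all 12 open cells exactly once, starting at a4 and ending at c3.
Cell c4 has only two open neighbours (c3 and b4), so the path must pass straight through it: one of those is the cell it's entered from and the other is where it exits.
Route from a4: up 3 to a1, right 2 to c1, down 1 to c2, left 1 to b2, down 2 to b4, right 1 to c4, up 1 to c3 — 11 moves in all.
Check: all 12 open cells covered.

a4 a3 a2 a1 b1 c1 c2 b2 b3 b4 c4 c3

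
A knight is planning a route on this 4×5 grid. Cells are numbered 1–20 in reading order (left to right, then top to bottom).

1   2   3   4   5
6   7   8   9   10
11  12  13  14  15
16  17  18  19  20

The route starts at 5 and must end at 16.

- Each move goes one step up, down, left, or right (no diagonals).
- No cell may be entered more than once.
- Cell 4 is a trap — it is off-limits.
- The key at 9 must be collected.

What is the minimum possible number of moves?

7

Any route passes through 9 somewhere between 5 and 16. Summing Manhattan distances along the two legs (5 → 9 → 16) gives a lower bound of 2 + 5 = 7 moves.
A route of 7 moves achieves this: 5 → 10 → 9 → 14 → 19 → 18 → 17 → 16.
Since 7 matches the lower bound, it is optimal.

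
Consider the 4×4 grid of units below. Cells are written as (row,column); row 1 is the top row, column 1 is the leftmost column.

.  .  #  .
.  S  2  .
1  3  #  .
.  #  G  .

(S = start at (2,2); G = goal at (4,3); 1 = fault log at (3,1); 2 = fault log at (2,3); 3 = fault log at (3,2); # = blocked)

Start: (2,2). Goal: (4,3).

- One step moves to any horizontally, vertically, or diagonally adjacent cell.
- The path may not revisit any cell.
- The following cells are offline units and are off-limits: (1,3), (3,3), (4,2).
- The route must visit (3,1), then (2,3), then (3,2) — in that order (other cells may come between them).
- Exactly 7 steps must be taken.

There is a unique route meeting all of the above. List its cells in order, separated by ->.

(2,2) -> (3,1) -> (2,1) -> (1,1) -> (1,2) -> (2,3) -> (3,2) -> (4,3)

The waypoints must appear in the order (3,1), (2,3), (3,2), with no cell reused.
Route from (2,2): down-left to (3,1), 2× up (reaching (1,1)), right to (1,2), down-right to (2,3), down-left to (3,2), down-right to (4,3) — 7 moves in all.
Check: order respected (1 at step 1, 2 at step 5, 3 at step 6); 7 moves as required.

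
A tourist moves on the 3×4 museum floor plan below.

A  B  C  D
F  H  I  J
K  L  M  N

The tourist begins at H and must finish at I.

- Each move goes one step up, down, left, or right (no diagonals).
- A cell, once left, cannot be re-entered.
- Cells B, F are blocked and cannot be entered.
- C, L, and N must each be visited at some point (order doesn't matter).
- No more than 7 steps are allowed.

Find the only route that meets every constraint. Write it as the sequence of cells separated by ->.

Any route must reach C, L, and N and still end at I within 7 moves, so the order of the required stops is forced.
Route from H: down 1 to L, right 2 to N, up 2 to D, left 1 to C, down 1 to I — 7 moves in all.
Check: all required cells visited; 7 ≤ 7 moves.

H -> L -> M -> N -> J -> D -> C -> I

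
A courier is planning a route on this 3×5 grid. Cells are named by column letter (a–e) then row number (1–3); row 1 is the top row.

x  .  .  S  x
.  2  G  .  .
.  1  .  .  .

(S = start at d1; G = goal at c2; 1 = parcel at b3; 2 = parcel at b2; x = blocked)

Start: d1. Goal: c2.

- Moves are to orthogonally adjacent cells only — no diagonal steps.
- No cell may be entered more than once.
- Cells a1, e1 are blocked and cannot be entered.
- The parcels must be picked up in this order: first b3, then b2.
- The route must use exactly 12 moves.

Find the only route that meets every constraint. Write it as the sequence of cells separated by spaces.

d1 d2 e2 e3 d3 c3 b3 a3 a2 b2 b1 c1 c2

The waypoints must appear in the order b3, b2, with no cell reused.
Route from d1: down 1 to d2, right 1 to e2, down 1 to e3, left 4 to a3, up 1 to a2, right 1 to b2, up 1 to b1, right 1 to c1, down 1 to c2 — 12 moves in all.
Check: order respected (1 at step 6, 2 at step 9); 12 moves as required.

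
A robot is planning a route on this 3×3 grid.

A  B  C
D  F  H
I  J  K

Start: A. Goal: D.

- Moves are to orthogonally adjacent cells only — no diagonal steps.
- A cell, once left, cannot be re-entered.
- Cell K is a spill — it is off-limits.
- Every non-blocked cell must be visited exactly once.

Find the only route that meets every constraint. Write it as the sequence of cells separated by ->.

Need to visit all 8 open cells exactly once, starting at A and ending at D.
Cell I has only two open neighbours (D and J), so the path must pass straight through it: one of those is the cell it's entered from and the other is where it exits.
Route from A: 2× right (reaching C), down to H, left to F, down to J, left to I, up to D — 7 moves in all.
Check: all 8 open cells covered.

A -> B -> C -> H -> F -> J -> I -> D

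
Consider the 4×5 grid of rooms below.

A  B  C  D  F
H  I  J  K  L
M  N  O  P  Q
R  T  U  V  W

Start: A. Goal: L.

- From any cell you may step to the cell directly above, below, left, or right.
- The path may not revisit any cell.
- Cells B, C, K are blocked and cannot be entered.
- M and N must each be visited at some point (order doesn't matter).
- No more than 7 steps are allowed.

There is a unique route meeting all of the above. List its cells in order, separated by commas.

A, H, M, N, O, P, Q, L

Any route must reach M and N and still end at L within 7 moves, so the order of the required stops is forced.
Route from A: down 2 to M, right 4 to Q, up 1 to L — 7 moves in all.
Check: all required cells visited; 7 ≤ 7 moves.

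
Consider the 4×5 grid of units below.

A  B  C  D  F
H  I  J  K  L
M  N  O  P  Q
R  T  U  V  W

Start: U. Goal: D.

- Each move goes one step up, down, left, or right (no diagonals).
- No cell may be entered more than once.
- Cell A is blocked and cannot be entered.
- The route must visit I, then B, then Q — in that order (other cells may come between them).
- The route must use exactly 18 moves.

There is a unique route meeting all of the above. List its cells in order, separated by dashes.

The waypoints must appear in the order I, B, Q, with no cell reused.
Route from U: up to O, left to N, down to T, left to R, 2× up (reaching H), right to I, up to B, right to C, down to J, right to K, 2× down (reaching V), right to W, 3× up (reaching F), left to D — 18 moves in all.
Check: order respected (I at step 7, B at step 8, Q at step 15); 18 moves as required.

U - O - N - T - R - M - H - I - B - C - J - K - P - V - W - Q - L - F - D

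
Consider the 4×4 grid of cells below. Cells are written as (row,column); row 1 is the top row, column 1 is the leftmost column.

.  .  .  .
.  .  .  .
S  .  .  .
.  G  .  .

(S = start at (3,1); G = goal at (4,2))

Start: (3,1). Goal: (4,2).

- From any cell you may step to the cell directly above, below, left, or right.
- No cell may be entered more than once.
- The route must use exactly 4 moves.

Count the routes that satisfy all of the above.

Need simple routes of exactly 4 moves from (3,1) to (4,2) (Manhattan distance 2, so 1 moves are spent on a detour and 1 undoing it).
Enumerating: (3,1) (2,1) (2,2) (3,2) (4,2) | (3,1) (3,2) (3,3) (4,3) (4,2).
That gives 2 routes.

2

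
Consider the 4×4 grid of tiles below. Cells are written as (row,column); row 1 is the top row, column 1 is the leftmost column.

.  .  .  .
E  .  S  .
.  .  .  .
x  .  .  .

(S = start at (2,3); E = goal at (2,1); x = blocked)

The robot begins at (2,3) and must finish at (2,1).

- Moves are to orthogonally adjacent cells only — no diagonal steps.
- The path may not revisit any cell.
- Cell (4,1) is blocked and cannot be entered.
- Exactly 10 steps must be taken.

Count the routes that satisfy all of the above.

16

Need simple routes of exactly 10 moves from (2,3) to (2,1) (Manhattan distance 2, so 4 moves are spent on a detour and 4 undoing it).
Branch systematically from the start, pruning whenever the remaining move budget drops below the Manhattan distance to (2,1) or differs from it in parity. Grouping the completions by first move — via (1,3): 7; via (3,3): 4; via (2,2): 2; via (2,4): 3 — and summing: 7 + 4 + 2 + 3 = 16.
That gives 16 routes.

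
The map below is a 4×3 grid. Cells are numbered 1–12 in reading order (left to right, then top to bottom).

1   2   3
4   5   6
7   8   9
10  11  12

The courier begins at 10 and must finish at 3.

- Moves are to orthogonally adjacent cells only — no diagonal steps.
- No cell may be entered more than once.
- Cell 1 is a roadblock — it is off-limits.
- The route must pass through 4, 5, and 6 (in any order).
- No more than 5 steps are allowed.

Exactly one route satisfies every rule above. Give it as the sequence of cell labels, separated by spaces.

The 5-move cap with required stops at 4, 5, 6 leaves no slack for detours.
Route from 10: 2× up (reaching 4), 2× right (reaching 6), up to 3 — 5 moves in all.
Check: all required cells visited; 5 ≤ 5 moves.

10 7 4 5 6 3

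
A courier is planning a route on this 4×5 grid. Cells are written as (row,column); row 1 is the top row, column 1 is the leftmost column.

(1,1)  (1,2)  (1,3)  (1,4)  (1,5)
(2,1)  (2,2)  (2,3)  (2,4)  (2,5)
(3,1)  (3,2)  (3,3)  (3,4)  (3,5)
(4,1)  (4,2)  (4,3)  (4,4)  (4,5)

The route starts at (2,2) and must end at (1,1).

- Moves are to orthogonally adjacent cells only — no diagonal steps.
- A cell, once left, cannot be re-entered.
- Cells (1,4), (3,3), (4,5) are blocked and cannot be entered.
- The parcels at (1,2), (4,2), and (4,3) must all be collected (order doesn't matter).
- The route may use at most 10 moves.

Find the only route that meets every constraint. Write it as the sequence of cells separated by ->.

The 10-move cap with required stops at (1,2), (4,2), (4,3) leaves no slack for detours.
Route from (2,2): down 2 to (4,2), right 2 to (4,4), up 2 to (2,4), left 1 to (2,3), up 1 to (1,3), left 2 to (1,1) — 10 moves in all.
Check: all required cells visited; 10 ≤ 10 moves.

(2,2) -> (3,2) -> (4,2) -> (4,3) -> (4,4) -> (3,4) -> (2,4) -> (2,3) -> (1,3) -> (1,2) -> (1,1)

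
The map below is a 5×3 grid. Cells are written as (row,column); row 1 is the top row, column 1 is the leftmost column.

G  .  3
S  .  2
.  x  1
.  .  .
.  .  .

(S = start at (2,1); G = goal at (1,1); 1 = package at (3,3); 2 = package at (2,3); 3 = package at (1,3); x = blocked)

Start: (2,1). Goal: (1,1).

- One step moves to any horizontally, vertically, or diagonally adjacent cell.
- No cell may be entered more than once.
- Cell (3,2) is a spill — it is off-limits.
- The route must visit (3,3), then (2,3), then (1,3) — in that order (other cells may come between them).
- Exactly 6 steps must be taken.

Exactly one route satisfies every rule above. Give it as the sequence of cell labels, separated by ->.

(2,1) -> (2,2) -> (3,3) -> (2,3) -> (1,3) -> (1,2) -> (1,1)

The waypoints must appear in the order (3,3), (2,3), (1,3), with no cell reused.
Route from (2,1): right 1 to (2,2), down-right 1 to (3,3), up 2 to (1,3), left 2 to (1,1) — 6 moves in all.
Check: order respected (1 at step 2, 2 at step 3, 3 at step 4); 6 moves as required.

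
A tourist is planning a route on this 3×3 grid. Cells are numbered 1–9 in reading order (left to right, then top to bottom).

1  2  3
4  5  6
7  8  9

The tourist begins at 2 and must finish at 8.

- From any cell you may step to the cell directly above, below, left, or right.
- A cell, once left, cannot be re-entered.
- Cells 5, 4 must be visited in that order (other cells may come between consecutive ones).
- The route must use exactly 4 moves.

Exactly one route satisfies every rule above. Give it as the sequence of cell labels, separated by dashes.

The waypoints must appear in the order 5, 4, with no cell reused.
Route from 2: down 1 to 5, left 1 to 4, down 1 to 7, right 1 to 8 — 4 moves in all.
Check: order respected (5 at step 1, 4 at step 2); 4 moves as required.

2 - 5 - 4 - 7 - 8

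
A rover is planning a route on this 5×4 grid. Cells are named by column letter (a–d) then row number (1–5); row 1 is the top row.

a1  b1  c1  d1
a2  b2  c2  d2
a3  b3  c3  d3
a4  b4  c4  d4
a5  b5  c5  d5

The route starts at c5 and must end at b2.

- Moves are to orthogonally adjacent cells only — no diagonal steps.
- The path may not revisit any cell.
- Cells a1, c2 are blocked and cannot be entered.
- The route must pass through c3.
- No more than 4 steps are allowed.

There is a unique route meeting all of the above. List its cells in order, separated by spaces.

c5 c4 c3 b3 b2

The budget equals the shortest possible length, so every move has to be on a shortest route through the required cells.
Route from c5: up 2 to c3, left 1 to b3, up 1 to b2 — 4 moves in all.
Check: all required cells visited; 4 ≤ 4 moves.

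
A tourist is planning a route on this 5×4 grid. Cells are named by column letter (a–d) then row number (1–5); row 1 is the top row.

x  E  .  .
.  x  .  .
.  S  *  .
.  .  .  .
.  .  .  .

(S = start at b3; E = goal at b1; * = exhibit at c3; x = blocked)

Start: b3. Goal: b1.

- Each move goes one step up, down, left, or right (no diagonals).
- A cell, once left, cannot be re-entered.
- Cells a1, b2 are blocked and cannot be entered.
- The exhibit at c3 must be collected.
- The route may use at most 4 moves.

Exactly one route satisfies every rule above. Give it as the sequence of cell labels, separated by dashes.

Any route must reach c3 and still end at b1 within 4 moves, so the order of the required stops is forced.
Route from b3: right to c3, 2× up (reaching c1), left to b1 — 4 moves in all.
Check: all required cells visited; 4 ≤ 4 moves.

b3 - c3 - c2 - c1 - b1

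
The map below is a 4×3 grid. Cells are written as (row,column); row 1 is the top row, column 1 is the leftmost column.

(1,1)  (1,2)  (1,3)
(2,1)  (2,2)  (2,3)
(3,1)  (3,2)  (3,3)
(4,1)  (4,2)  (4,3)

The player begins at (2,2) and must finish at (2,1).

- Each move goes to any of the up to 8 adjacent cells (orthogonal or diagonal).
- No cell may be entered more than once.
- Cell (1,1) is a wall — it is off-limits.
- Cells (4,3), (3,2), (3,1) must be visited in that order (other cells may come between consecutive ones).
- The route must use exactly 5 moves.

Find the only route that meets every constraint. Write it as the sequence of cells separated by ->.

(2,2) -> (3,3) -> (4,3) -> (3,2) -> (3,1) -> (2,1)

The waypoints must appear in the order (4,3), (3,2), (3,1), with no cell reused.
Route from (2,2): down-right 1 to (3,3), down 1 to (4,3), up-left 1 to (3,2), left 1 to (3,1), up 1 to (2,1) — 5 moves in all.
Check: order respected ((4,3) at step 2, (3,2) at step 3, (3,1) at step 4); 5 moves as required.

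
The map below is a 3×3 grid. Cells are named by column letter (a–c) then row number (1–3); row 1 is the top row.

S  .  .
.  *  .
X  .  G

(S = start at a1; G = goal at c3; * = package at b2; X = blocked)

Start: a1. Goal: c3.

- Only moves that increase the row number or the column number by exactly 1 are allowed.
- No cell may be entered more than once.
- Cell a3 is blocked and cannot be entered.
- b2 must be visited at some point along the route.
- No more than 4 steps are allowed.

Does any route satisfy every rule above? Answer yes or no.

One route that works: a1 → a2 → b2 → b3 → c3.

yes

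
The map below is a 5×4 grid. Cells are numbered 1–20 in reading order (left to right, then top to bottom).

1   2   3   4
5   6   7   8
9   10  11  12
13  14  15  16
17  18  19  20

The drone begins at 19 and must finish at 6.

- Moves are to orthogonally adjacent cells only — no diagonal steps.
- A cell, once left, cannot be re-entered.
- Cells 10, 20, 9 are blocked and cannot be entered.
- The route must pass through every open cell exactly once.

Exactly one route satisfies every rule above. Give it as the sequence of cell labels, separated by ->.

19 -> 18 -> 17 -> 13 -> 14 -> 15 -> 16 -> 12 -> 11 -> 7 -> 8 -> 4 -> 3 -> 2 -> 1 -> 5 -> 6

Need to visit all 17 open cells exactly once, starting at 19 and ending at 6.
Cell 13 has only two open neighbours (17 and 14), so the path must pass straight through it: one of those is the cell it's entered from and the other is where it exits.
Route from 19: 2× left (reaching 17), up to 13, 3× right (reaching 16), up to 12, left to 11, up to 7, right to 8, up to 4, 3× left (reaching 1), down to 5, right to 6 — 16 moves in all.
Check: all 17 open cells covered.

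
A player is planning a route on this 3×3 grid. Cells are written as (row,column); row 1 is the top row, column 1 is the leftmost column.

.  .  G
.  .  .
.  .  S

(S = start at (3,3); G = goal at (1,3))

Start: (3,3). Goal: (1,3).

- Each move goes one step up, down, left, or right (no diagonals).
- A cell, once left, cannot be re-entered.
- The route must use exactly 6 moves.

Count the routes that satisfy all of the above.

5

Need simple routes of exactly 6 moves from (3,3) to (1,3) (Manhattan distance 2, so 2 moves are spent on a detour and 2 undoing it).
Enumerating: (3,3) (2,3) (2,2) (2,1) (1,1) (1,2) (1,3) | (3,3) (3,2) (2,2) (2,1) (1,1) (1,2) (1,3) | (3,3) (3,2) (3,1) (2,1) (1,1) (1,2) (1,3) | (3,3) (3,2) (3,1) (2,1) (2,2) (1,2) (1,3) | (3,3) (3,2) (3,1) (2,1) (2,2) (2,3) (1,3).
That gives 5 routes.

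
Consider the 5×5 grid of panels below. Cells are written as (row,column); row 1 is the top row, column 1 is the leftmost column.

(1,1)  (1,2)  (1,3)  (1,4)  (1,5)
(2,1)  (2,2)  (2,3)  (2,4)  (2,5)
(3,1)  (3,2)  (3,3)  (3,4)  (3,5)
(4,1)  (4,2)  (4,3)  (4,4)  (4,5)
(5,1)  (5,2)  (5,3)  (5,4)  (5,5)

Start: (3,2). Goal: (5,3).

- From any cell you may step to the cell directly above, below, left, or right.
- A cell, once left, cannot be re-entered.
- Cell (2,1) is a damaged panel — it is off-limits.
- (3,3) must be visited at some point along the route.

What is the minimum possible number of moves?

3

Any route passes through (3,3) somewhere between (3,2) and (5,3). Summing Manhattan distances along the two legs ((3,2) → (3,3) → (5,3)) gives a lower bound of 1 + 2 = 3 moves.
A route of 3 moves achieves this: (3,2) → (3,3) → (4,3) → (5,3).
Since 3 matches the lower bound, it is optimal.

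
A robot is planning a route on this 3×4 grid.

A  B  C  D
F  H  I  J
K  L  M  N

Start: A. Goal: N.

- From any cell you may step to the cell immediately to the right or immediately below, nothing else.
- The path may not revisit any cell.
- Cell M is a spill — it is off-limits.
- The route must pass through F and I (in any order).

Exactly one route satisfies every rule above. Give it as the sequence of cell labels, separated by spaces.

Moves only go right or down, so the column and row indices never decrease.
Route from A: down 1 to F, right 3 to J, down 1 to N — 5 moves in all.
Check: all required cells visited.

A F H I J N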